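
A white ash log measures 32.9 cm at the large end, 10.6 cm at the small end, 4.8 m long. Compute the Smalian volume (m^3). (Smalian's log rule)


Smalian: V = (A1 + A2)/2 * L,  A = pi*(D/200)^2
A1 = pi*(32.9/200)^2 = 0.085012 m^2
A2 = pi*(10.6/200)^2 = 0.008825 m^2
V = (0.085012+0.008825)/2*4.8 = 0.2252 m^3

0.2252


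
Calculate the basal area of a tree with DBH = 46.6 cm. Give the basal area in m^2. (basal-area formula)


Formula: BA = pi * (DBH/2)^2 / 10000  (cm^2 to m^2)
Radius = DBH/2 = 46.6/2 = 23.3 cm
BA = pi * 23.3^2 / 10000
   = 1705.5392 cm^2 / 10000
   = 0.1706 m^2

0.1706


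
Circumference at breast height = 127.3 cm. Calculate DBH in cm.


Formula: DBH = C / pi
DBH = 127.3 / pi
pi = 3.14159...
DBH = 40.5 cm

40.5


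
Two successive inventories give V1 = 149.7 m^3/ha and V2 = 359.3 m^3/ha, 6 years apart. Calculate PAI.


Formula: PAI = (V_T2 - V_T1) / (T2 - T1)
Volume increment = 359.3 - 149.7 = 209.6 m^3/ha
PAI = 209.6 / 6 = 34.93 m^3/ha/year

34.93


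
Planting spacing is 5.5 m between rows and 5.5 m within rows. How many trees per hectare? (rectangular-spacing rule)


Formula: TPH = 10000 m^2/ha / (spacing_x * spacing_y)
Area per tree = 5.5 m * 5.5 m = 30.25 m^2
TPH = 10000 / 30.25 = 331 trees/ha

331


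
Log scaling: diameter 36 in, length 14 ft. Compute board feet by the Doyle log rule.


Doyle: BF = (D - 4)^2 * L / 16
Adjusted diameter = 36 - 4 = 32 in
(D-4)^2 = 32^2 = 1024
BF = 1024 * 14 / 16 = 896 BF

896


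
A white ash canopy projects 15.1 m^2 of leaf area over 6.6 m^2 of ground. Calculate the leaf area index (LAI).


Formula: LAI = total leaf area / ground area  (dimensionless)
LAI = 15.1 m^2 / 6.6 m^2
LAI = 2.29

2.29


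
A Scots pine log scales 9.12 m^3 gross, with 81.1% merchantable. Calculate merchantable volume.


Formula: MV = V_total * (merchantable_pct / 100)
Merchantable fraction = 81.1% / 100 = 0.811
MV = 9.12 m^3 * 0.811 = 7.396 m^3

7.396


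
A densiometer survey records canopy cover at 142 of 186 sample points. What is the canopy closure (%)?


Formula: Canopy closure = covered points / total points * 100
Closure = 142 / 186 * 100
Closure = 0.7634 * 100 = 76.3%

76.3


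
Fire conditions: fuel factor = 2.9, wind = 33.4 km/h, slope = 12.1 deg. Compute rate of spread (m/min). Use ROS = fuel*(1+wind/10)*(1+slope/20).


Formula: ROS = fuel * (1 + wind/10) * (1 + slope/20)
Wind factor = 1 + 33.4/10 = 4.34
Slope factor = 1 + 12.1/20 = 1.605
ROS = 2.9 * 4.34 * 1.605 = 20.2 m/min

20.2


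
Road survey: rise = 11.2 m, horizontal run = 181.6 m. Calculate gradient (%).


Formula: Gradient = rise / run * 100
Gradient = 11.2 / 181.6 * 100 = 6.2%

6.2


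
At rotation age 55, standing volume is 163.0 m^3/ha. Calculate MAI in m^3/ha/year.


Formula: MAI = Total Volume / Stand Age
MAI = 163.0 m^3/ha / 55 years
MAI = 2.96 m^3/ha/year

2.96


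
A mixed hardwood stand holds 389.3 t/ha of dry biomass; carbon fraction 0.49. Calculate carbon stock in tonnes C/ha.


Formula: Carbon Stock = Biomass * Carbon Fraction
C = 389.3 t/ha * 0.49
C = 190.8 t C/ha

190.8


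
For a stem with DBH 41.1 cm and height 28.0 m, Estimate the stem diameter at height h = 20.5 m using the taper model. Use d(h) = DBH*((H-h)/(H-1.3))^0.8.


Taper: d(h) = DBH * ((H - h) / (H - 1.3))^0.8
Numerator = H - h = 28.0 - 20.5 = 7.5 m
Denominator = H - 1.3 = 28.0 - 1.3 = 26.7 m
Ratio = 7.5 / 26.7 = 0.2809
d = 41.1 * 0.2809^0.8 = 14.9 cm

14.9


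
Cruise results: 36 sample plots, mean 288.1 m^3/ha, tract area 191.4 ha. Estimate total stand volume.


Formula: Total Volume = Mean Volume per ha * Total Area
Total Volume = 288.1 m^3/ha * 191.4 ha
Total Volume = 55142 m^3

55142


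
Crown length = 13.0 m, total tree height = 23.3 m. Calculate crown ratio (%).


Formula: Crown Ratio = (Crown Length / Total Height) * 100
CR = (13.0 m / 23.3 m) * 100
CR = 0.5579 * 100 = 55.8%

55.8


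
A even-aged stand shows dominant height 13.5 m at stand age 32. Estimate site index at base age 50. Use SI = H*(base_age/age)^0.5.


Formula: SI = H_dom * (base_age / age)^0.5
Age ratio = 50 / 32 = 1.5625
sqrt(age_ratio) = 1.25
SI = 13.5 * 1.25 = 16.9 m

16.9


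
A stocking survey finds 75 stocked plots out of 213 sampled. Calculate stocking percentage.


Formula: Stocking % = stocked plots / total plots * 100
Stocking = 75 / 213 * 100
Stocking = 0.3521 * 100 = 35.2%

35.2


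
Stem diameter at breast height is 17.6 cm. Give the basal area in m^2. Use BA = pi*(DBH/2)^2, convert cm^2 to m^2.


Formula: BA = pi * (DBH/2)^2 / 10000  (cm^2 to m^2)
Radius = DBH/2 = 17.6/2 = 8.8 cm
BA = pi * 8.8^2 / 10000
   = 243.2849 cm^2 / 10000
   = 0.0243 m^2

0.0243


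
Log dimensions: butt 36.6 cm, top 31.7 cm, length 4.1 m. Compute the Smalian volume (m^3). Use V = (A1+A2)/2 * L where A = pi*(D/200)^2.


Smalian: V = (A1 + A2)/2 * L,  A = pi*(D/200)^2
A1 = pi*(36.6/200)^2 = 0.105209 m^2
A2 = pi*(31.7/200)^2 = 0.078924 m^2
V = (0.105209+0.078924)/2*4.1 = 0.3775 m^3

0.3775


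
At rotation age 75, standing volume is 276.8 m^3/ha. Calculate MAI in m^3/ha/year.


Formula: MAI = Total Volume / Stand Age
MAI = 276.8 m^3/ha / 75 years
MAI = 3.69 m^3/ha/year

3.69


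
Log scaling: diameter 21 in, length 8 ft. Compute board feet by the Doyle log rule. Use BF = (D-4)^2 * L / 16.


Doyle: BF = (D - 4)^2 * L / 16
Adjusted diameter = 21 - 4 = 17 in
(D-4)^2 = 17^2 = 289
BF = 289 * 8 / 16 = 145 BF

145


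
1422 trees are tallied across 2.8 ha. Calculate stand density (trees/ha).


Formula: Stand Density = N_trees / Area_ha
Density = 1422 trees / 2.8 ha
Density = 508 trees/ha

508


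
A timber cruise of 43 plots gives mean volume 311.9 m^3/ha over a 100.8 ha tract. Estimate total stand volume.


Formula: Total Volume = Mean Volume per ha * Total Area
Total Volume = 311.9 m^3/ha * 100.8 ha
Total Volume = 31440 m^3

31440


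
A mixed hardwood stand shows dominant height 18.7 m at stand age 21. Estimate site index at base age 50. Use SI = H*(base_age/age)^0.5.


Formula: SI = H_dom * (base_age / age)^0.5
Age ratio = 50 / 21 = 2.38095
sqrt(age_ratio) = 1.54303
SI = 18.7 * 1.54303 = 28.9 m

28.9


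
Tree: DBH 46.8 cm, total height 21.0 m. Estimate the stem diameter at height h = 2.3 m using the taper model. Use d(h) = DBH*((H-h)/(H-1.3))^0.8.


Taper: d(h) = DBH * ((H - h) / (H - 1.3))^0.8
Numerator = H - h = 21.0 - 2.3 = 18.7 m
Denominator = H - 1.3 = 21.0 - 1.3 = 19.7 m
Ratio = 18.7 / 19.7 = 0.94924
d = 46.8 * 0.94924^0.8 = 44.9 cm

44.9


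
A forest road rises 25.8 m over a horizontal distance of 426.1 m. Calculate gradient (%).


Formula: Gradient = rise / run * 100
Gradient = 25.8 / 426.1 * 100 = 6.1%

6.1


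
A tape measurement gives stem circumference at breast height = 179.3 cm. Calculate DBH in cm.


Formula: DBH = C / pi
DBH = 179.3 / pi
pi = 3.14159...
DBH = 57.1 cm

57.1


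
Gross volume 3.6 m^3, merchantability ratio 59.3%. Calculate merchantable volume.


Formula: MV = V_total * (merchantable_pct / 100)
Merchantable fraction = 59.3% / 100 = 0.593
MV = 3.6 m^3 * 0.593 = 2.135 m^3

2.135


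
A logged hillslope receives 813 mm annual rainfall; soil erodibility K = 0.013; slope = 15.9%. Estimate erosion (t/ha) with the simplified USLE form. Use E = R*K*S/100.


Formula: E = R * K * S / 100  (simplified USLE)
R * K = 813 * 0.013 = 10.569
E = 10.569 * 15.9 / 100 = 1.68 t/ha

1.68


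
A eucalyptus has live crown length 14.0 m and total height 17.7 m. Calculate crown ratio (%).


Formula: Crown Ratio = (Crown Length / Total Height) * 100
CR = (14.0 m / 17.7 m) * 100
CR = 0.791 * 100 = 79.1%

79.1


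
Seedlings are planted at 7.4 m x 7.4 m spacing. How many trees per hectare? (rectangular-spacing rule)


Formula: TPH = 10000 m^2/ha / (spacing_x * spacing_y)
Area per tree = 7.4 m * 7.4 m = 54.76 m^2
TPH = 10000 / 54.76 = 183 trees/ha

183


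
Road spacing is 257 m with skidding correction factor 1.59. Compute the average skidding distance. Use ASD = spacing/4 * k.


Formula: ASD = (spacing / 4) * correction
Uncorrected distance = spacing / 4 = 257 / 4 = 64.25 m
ASD = 64.25 * 1.59 = 102 m

102


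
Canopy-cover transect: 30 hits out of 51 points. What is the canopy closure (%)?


Formula: Canopy closure = covered points / total points * 100
Closure = 30 / 51 * 100
Closure = 0.5882 * 100 = 58.8%

58.8


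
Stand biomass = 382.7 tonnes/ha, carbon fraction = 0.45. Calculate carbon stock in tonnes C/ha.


Formula: Carbon Stock = Biomass * Carbon Fraction
C = 382.7 t/ha * 0.45
C = 172.2 t C/ha

172.2


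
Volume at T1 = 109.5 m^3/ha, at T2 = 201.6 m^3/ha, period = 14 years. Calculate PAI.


Formula: PAI = (V_T2 - V_T1) / (T2 - T1)
Volume increment = 201.6 - 109.5 = 92.1 m^3/ha
PAI = 92.1 / 14 = 6.58 m^3/ha/year

6.58


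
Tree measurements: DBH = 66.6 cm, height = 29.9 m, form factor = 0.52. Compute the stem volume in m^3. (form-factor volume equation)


Formula: V = pi * (DBH/200)^2 * H * ff
Radius = DBH/200 = 66.6/200 = 0.333 m
Radius^2 = 0.333^2 = 0.110889 m^2
V = pi * 0.110889 * 29.9 * 0.52
V = 5.416 m^3

5.416


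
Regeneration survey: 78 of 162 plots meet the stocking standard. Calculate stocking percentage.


Formula: Stocking % = stocked plots / total plots * 100
Stocking = 78 / 162 * 100
Stocking = 0.4815 * 100 = 48.1%

48.1


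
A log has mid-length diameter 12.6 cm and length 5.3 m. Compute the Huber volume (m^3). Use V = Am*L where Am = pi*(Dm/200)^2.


Huber: V = Am * L,  Am = pi*(Dm/200)^2
Am = pi*(12.6/200)^2 = 0.012469 m^2
V = 0.012469*5.3 = 0.0661 m^3

0.0661


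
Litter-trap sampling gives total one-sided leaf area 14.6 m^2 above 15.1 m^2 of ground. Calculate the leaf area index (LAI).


Formula: LAI = total leaf area / ground area  (dimensionless)
LAI = 14.6 m^2 / 15.1 m^2
LAI = 0.97

0.97


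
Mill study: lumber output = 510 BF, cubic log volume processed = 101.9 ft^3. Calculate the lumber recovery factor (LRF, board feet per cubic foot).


Formula: LRF = Lumber Output (BF) / Log Input (ft^3)
LRF = 510 BF / 101.9 ft^3
LRF = 5.0 BF/ft^3

5.0


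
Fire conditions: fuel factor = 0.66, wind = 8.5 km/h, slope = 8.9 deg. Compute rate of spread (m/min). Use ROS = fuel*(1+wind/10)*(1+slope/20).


Formula: ROS = fuel * (1 + wind/10) * (1 + slope/20)
Wind factor = 1 + 8.5/10 = 1.85
Slope factor = 1 + 8.9/20 = 1.445
ROS = 0.66 * 1.85 * 1.445 = 1.76 m/min

1.76


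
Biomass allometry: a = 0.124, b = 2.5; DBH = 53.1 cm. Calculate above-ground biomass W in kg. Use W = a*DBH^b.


Formula: W = a * DBH^b  (allometric power law)
DBH^b = 53.1^2.5 = 20546.4267
W = 0.124 * 20546.4267 = 2547.8 kg

2547.8


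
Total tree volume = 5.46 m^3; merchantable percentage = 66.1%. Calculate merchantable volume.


Formula: MV = V_total * (merchantable_pct / 100)
Merchantable fraction = 66.1% / 100 = 0.661
MV = 5.46 m^3 * 0.661 = 3.609 m^3

3.609


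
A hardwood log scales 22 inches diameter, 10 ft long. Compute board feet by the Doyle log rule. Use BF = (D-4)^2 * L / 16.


Doyle: BF = (D - 4)^2 * L / 16
Adjusted diameter = 22 - 4 = 18 in
(D-4)^2 = 18^2 = 324
BF = 324 * 10 / 16 = 203 BF

203


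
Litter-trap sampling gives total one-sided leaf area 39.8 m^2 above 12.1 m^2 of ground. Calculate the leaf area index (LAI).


Formula: LAI = total leaf area / ground area  (dimensionless)
LAI = 39.8 m^2 / 12.1 m^2
LAI = 3.29

3.29


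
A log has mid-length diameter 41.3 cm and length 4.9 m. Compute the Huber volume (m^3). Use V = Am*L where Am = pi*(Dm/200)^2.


Huber: V = Am * L,  Am = pi*(Dm/200)^2
Am = pi*(41.3/200)^2 = 0.133965 m^2
V = 0.133965*4.9 = 0.6564 m^3

0.6564


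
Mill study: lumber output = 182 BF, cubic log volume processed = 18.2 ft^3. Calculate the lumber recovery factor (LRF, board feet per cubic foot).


Formula: LRF = Lumber Output (BF) / Log Input (ft^3)
LRF = 182 BF / 18.2 ft^3
LRF = 10.0 BF/ft^3

10.0


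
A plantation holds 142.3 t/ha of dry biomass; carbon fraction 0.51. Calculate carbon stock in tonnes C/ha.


Formula: Carbon Stock = Biomass * Carbon Fraction
C = 142.3 t/ha * 0.51
C = 72.6 t C/ha

72.6


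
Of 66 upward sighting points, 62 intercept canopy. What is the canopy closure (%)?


Formula: Canopy closure = covered points / total points * 100
Closure = 62 / 66 * 100
Closure = 0.9394 * 100 = 93.9%

93.9


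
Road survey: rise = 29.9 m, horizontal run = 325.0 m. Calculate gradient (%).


Formula: Gradient = rise / run * 100
Gradient = 29.9 / 325.0 * 100 = 9.2%

9.2


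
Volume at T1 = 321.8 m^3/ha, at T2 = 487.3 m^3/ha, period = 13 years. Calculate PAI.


Formula: PAI = (V_T2 - V_T1) / (T2 - T1)
Volume increment = 487.3 - 321.8 = 165.5 m^3/ha
PAI = 165.5 / 13 = 12.73 m^3/ha/year

12.73


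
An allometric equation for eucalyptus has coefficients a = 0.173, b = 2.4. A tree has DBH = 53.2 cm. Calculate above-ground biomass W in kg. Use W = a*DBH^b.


Formula: W = a * DBH^b  (allometric power law)
DBH^b = 53.2^2.4 = 13873.56
W = 0.173 * 13873.56 = 2400.1 kg

2400.1


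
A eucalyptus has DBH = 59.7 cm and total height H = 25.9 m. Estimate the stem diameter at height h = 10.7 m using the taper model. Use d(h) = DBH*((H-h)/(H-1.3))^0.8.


Taper: d(h) = DBH * ((H - h) / (H - 1.3))^0.8
Numerator = H - h = 25.9 - 10.7 = 15.2 m
Denominator = H - 1.3 = 25.9 - 1.3 = 24.6 m
Ratio = 15.2 / 24.6 = 0.61789
d = 59.7 * 0.61789^0.8 = 40.6 cm

40.6


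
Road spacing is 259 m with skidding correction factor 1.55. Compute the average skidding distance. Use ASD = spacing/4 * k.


Formula: ASD = (spacing / 4) * correction
Uncorrected distance = spacing / 4 = 259 / 4 = 64.75 m
ASD = 64.75 * 1.55 = 100 m

100


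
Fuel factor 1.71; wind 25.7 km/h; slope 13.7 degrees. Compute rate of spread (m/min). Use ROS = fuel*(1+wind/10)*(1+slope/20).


Formula: ROS = fuel * (1 + wind/10) * (1 + slope/20)
Wind factor = 1 + 25.7/10 = 3.57
Slope factor = 1 + 13.7/20 = 1.685
ROS = 1.71 * 3.57 * 1.685 = 10.29 m/min

10.29


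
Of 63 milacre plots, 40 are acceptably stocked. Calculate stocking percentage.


Formula: Stocking % = stocked plots / total plots * 100
Stocking = 40 / 63 * 100
Stocking = 0.6349 * 100 = 63.5%

63.5


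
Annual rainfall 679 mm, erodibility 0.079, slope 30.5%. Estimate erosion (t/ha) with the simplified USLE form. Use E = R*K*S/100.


Formula: E = R * K * S / 100  (simplified USLE)
R * K = 679 * 0.079 = 53.641
E = 53.641 * 30.5 / 100 = 16.36 t/ha

16.36


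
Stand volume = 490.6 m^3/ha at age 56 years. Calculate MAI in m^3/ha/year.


Formula: MAI = Total Volume / Stand Age
MAI = 490.6 m^3/ha / 56 years
MAI = 8.76 m^3/ha/year

8.76


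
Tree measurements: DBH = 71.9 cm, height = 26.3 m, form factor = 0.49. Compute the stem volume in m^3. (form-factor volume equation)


Formula: V = pi * (DBH/200)^2 * H * ff
Radius = DBH/200 = 71.9/200 = 0.3595 m
Radius^2 = 0.3595^2 = 0.12924025 m^2
V = pi * 0.12924025 * 26.3 * 0.49
V = 5.232 m^3

5.232


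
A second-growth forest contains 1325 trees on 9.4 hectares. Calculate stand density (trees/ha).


Formula: Stand Density = N_trees / Area_ha
Density = 1325 trees / 9.4 ha
Density = 141 trees/ha

141


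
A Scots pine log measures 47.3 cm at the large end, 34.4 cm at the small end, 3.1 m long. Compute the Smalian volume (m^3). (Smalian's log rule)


Smalian: V = (A1 + A2)/2 * L,  A = pi*(D/200)^2
A1 = pi*(47.3/200)^2 = 0.175716 m^2
A2 = pi*(34.4/200)^2 = 0.092941 m^2
V = (0.175716+0.092941)/2*3.1 = 0.4164 m^3

0.4164


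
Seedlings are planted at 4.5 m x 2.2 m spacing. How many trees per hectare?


Formula: TPH = 10000 m^2/ha / (spacing_x * spacing_y)
Area per tree = 4.5 m * 2.2 m = 9.9 m^2
TPH = 10000 / 9.9 = 1010 trees/ha

1010


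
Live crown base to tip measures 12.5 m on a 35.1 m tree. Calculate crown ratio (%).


Formula: Crown Ratio = (Crown Length / Total Height) * 100
CR = (12.5 m / 35.1 m) * 100
CR = 0.3561 * 100 = 35.6%

35.6


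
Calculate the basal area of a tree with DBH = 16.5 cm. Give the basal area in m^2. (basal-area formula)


Formula: BA = pi * (DBH/2)^2 / 10000  (cm^2 to m^2)
Radius = DBH/2 = 16.5/2 = 8.25 cm
BA = pi * 8.25^2 / 10000
   = 213.8246 cm^2 / 10000
   = 0.0214 m^2

0.0214


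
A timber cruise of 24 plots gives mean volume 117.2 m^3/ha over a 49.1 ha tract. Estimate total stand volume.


Formula: Total Volume = Mean Volume per ha * Total Area
Total Volume = 117.2 m^3/ha * 49.1 ha
Total Volume = 5755 m^3

5755


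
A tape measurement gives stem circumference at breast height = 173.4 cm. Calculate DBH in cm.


Formula: DBH = C / pi
DBH = 173.4 / pi
pi = 3.14159...
DBH = 55.2 cm

55.2


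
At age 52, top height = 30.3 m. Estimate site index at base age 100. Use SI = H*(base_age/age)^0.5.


Formula: SI = H_dom * (base_age / age)^0.5
Age ratio = 100 / 52 = 1.92308
sqrt(age_ratio) = 1.38675
SI = 30.3 * 1.38675 = 42.0 m

42.0


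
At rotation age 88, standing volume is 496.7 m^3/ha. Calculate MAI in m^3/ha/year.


Formula: MAI = Total Volume / Stand Age
MAI = 496.7 m^3/ha / 88 years
MAI = 5.64 m^3/ha/year

5.64


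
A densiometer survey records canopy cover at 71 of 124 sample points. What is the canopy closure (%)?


Formula: Canopy closure = covered points / total points * 100
Closure = 71 / 124 * 100
Closure = 0.5726 * 100 = 57.3%

57.3


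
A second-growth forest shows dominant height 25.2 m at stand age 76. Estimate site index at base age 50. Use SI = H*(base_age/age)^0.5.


Formula: SI = H_dom * (base_age / age)^0.5
Age ratio = 50 / 76 = 0.65789
sqrt(age_ratio) = 0.81111
SI = 25.2 * 0.81111 = 20.4 m

20.4


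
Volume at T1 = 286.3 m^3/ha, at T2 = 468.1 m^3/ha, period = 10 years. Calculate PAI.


Formula: PAI = (V_T2 - V_T1) / (T2 - T1)
Volume increment = 468.1 - 286.3 = 181.8 m^3/ha
PAI = 181.8 / 10 = 18.18 m^3/ha/year

18.18


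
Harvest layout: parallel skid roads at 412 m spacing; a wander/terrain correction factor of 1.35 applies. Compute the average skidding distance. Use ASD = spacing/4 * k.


Formula: ASD = (spacing / 4) * correction
Uncorrected distance = spacing / 4 = 412 / 4 = 103 m
ASD = 103 * 1.35 = 139 m

139


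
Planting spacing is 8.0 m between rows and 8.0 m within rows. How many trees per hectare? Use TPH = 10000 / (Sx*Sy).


Formula: TPH = 10000 m^2/ha / (spacing_x * spacing_y)
Area per tree = 8.0 m * 8.0 m = 64.0 m^2
TPH = 10000 / 64.0 = 156 trees/ha

156


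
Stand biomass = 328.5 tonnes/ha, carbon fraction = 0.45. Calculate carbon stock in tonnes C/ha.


Formula: Carbon Stock = Biomass * Carbon Fraction
C = 328.5 t/ha * 0.45
C = 147.8 t C/ha

147.8


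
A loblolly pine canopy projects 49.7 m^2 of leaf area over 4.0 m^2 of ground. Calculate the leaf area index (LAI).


Formula: LAI = total leaf area / ground area  (dimensionless)
LAI = 49.7 m^2 / 4.0 m^2
LAI = 12.43

12.43


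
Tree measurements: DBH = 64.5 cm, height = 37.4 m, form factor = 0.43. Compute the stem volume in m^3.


Formula: V = pi * (DBH/200)^2 * H * ff
Radius = DBH/200 = 64.5/200 = 0.3225 m
Radius^2 = 0.3225^2 = 0.10400625 m^2
V = pi * 0.10400625 * 37.4 * 0.43
V = 5.255 m^3

5.255


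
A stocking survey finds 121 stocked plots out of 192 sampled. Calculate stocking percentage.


Formula: Stocking % = stocked plots / total plots * 100
Stocking = 121 / 192 * 100
Stocking = 0.6302 * 100 = 63.0%

63.0


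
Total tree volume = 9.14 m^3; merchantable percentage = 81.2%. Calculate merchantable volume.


Formula: MV = V_total * (merchantable_pct / 100)
Merchantable fraction = 81.2% / 100 = 0.812
MV = 9.14 m^3 * 0.812 = 7.422 m^3

7.422


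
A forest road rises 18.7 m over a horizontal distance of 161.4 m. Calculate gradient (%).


Formula: Gradient = rise / run * 100
Gradient = 18.7 / 161.4 * 100 = 11.6%

11.6


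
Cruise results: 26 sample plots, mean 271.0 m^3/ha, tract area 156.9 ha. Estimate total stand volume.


Formula: Total Volume = Mean Volume per ha * Total Area
Total Volume = 271.0 m^3/ha * 156.9 ha
Total Volume = 42520 m^3

42520


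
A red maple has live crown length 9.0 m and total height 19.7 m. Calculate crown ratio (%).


Formula: Crown Ratio = (Crown Length / Total Height) * 100
CR = (9.0 m / 19.7 m) * 100
CR = 0.4569 * 100 = 45.7%

45.7


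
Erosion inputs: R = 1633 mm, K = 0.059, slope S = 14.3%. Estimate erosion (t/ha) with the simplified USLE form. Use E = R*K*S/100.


Formula: E = R * K * S / 100  (simplified USLE)
R * K = 1633 * 0.059 = 96.347
E = 96.347 * 14.3 / 100 = 13.78 t/ha

13.78


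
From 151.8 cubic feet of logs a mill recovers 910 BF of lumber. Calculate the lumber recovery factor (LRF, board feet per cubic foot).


Formula: LRF = Lumber Output (BF) / Log Input (ft^3)
LRF = 910 BF / 151.8 ft^3
LRF = 5.99 BF/ft^3

5.99


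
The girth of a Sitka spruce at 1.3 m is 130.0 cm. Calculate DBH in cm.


Formula: DBH = C / pi
DBH = 130.0 / pi
pi = 3.14159...
DBH = 41.4 cm

41.4


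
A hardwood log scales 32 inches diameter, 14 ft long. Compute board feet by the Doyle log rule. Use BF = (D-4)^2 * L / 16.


Doyle: BF = (D - 4)^2 * L / 16
Adjusted diameter = 32 - 4 = 28 in
(D-4)^2 = 28^2 = 784
BF = 784 * 14 / 16 = 686 BF

686


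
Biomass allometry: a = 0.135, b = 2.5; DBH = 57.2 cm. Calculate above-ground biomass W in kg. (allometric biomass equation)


Formula: W = a * DBH^b  (allometric power law)
DBH^b = 57.2^2.5 = 24745.1489
W = 0.135 * 24745.1489 = 3340.6 kg

3340.6


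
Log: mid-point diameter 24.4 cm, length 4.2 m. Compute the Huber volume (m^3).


Huber: V = Am * L,  Am = pi*(Dm/200)^2
Am = pi*(24.4/200)^2 = 0.046759 m^2
V = 0.046759*4.2 = 0.1964 m^3

0.1964


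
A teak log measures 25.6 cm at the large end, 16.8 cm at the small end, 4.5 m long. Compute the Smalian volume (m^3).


Smalian: V = (A1 + A2)/2 * L,  A = pi*(D/200)^2
A1 = pi*(25.6/200)^2 = 0.051472 m^2
A2 = pi*(16.8/200)^2 = 0.022167 m^2
V = (0.051472+0.022167)/2*4.5 = 0.1657 m^3

0.1657


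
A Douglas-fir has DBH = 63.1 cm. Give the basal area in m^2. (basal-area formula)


Formula: BA = pi * (DBH/2)^2 / 10000  (cm^2 to m^2)
Radius = DBH/2 = 63.1/2 = 31.55 cm
BA = pi * 31.55^2 / 10000
   = 3127.1492 cm^2 / 10000
   = 0.3127 m^2

0.3127


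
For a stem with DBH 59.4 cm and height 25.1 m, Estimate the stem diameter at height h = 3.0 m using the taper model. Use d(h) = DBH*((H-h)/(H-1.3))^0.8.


Taper: d(h) = DBH * ((H - h) / (H - 1.3))^0.8
Numerator = H - h = 25.1 - 3.0 = 22.1 m
Denominator = H - 1.3 = 25.1 - 1.3 = 23.8 m
Ratio = 22.1 / 23.8 = 0.92857
d = 59.4 * 0.92857^0.8 = 56.0 cm

56.0


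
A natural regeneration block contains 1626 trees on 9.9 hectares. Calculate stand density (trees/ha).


Formula: Stand Density = N_trees / Area_ha
Density = 1626 trees / 9.9 ha
Density = 164 trees/ha

164


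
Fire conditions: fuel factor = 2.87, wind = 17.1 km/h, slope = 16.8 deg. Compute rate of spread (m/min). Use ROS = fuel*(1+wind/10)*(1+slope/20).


Formula: ROS = fuel * (1 + wind/10) * (1 + slope/20)
Wind factor = 1 + 17.1/10 = 2.71
Slope factor = 1 + 16.8/20 = 1.84
ROS = 2.87 * 2.71 * 1.84 = 14.31 m/min

14.31


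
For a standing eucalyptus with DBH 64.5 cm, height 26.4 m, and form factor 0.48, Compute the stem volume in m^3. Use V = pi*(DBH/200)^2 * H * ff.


Formula: V = pi * (DBH/200)^2 * H * ff
Radius = DBH/200 = 64.5/200 = 0.3225 m
Radius^2 = 0.3225^2 = 0.10400625 m^2
V = pi * 0.10400625 * 26.4 * 0.48
V = 4.141 m^3

4.141


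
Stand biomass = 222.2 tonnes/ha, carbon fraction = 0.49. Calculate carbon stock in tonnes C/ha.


Formula: Carbon Stock = Biomass * Carbon Fraction
C = 222.2 t/ha * 0.49
C = 108.9 t C/ha

108.9


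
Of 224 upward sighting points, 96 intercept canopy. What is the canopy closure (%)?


Formula: Canopy closure = covered points / total points * 100
Closure = 96 / 224 * 100
Closure = 0.4286 * 100 = 42.9%

42.9


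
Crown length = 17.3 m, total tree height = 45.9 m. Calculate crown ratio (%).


Formula: Crown Ratio = (Crown Length / Total Height) * 100
CR = (17.3 m / 45.9 m) * 100
CR = 0.3769 * 100 = 37.7%

37.7


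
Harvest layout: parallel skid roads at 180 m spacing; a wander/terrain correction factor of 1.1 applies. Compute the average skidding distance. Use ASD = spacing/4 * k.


Formula: ASD = (spacing / 4) * correction
Uncorrected distance = spacing / 4 = 180 / 4 = 45 m
ASD = 45 * 1.1 = 50 m

50


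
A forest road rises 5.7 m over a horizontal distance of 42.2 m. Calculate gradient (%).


Formula: Gradient = rise / run * 100
Gradient = 5.7 / 42.2 * 100 = 13.5%

13.5


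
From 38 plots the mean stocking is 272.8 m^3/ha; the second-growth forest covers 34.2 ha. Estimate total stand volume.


Formula: Total Volume = Mean Volume per ha * Total Area
Total Volume = 272.8 m^3/ha * 34.2 ha
Total Volume = 9330 m^3

9330


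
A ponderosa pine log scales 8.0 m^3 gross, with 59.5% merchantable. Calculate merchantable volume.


Formula: MV = V_total * (merchantable_pct / 100)
Merchantable fraction = 59.5% / 100 = 0.595
MV = 8.0 m^3 * 0.595 = 4.76 m^3

4.76


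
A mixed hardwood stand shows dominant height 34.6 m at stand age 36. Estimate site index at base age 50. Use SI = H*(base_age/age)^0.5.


Formula: SI = H_dom * (base_age / age)^0.5
Age ratio = 50 / 36 = 1.38889
sqrt(age_ratio) = 1.17851
SI = 34.6 * 1.17851 = 40.8 m

40.8


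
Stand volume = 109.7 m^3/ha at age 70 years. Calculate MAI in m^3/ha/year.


Formula: MAI = Total Volume / Stand Age
MAI = 109.7 m^3/ha / 70 years
MAI = 1.57 m^3/ha/year

1.57


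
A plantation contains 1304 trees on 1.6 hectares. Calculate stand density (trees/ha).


Formula: Stand Density = N_trees / Area_ha
Density = 1304 trees / 1.6 ha
Density = 815 trees/ha

815


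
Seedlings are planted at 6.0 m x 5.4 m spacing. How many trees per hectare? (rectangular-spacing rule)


Formula: TPH = 10000 m^2/ha / (spacing_x * spacing_y)
Area per tree = 6.0 m * 5.4 m = 32.4 m^2
TPH = 10000 / 32.4 = 309 trees/ha

309


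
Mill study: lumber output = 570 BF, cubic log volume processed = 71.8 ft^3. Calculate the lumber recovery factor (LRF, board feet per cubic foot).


Formula: LRF = Lumber Output (BF) / Log Input (ft^3)
LRF = 570 BF / 71.8 ft^3
LRF = 7.94 BF/ft^3

7.94


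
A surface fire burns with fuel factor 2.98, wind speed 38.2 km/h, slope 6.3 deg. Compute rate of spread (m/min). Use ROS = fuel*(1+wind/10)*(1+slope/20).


Formula: ROS = fuel * (1 + wind/10) * (1 + slope/20)
Wind factor = 1 + 38.2/10 = 4.82
Slope factor = 1 + 6.3/20 = 1.315
ROS = 2.98 * 4.82 * 1.315 = 18.89 m/min

18.89


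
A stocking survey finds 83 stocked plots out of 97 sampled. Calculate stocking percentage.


Formula: Stocking % = stocked plots / total plots * 100
Stocking = 83 / 97 * 100
Stocking = 0.8557 * 100 = 85.6%

85.6


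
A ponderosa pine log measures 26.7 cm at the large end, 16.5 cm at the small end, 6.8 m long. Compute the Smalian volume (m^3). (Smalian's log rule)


Smalian: V = (A1 + A2)/2 * L,  A = pi*(D/200)^2
A1 = pi*(26.7/200)^2 = 0.05599 m^2
A2 = pi*(16.5/200)^2 = 0.021382 m^2
V = (0.05599+0.021382)/2*6.8 = 0.2631 m^3

0.2631


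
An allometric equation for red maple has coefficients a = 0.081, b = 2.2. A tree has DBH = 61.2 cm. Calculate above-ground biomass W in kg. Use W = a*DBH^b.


Formula: W = a * DBH^b  (allometric power law)
DBH^b = 61.2^2.2 = 8528.1166
W = 0.081 * 8528.1166 = 690.8 kg

690.8


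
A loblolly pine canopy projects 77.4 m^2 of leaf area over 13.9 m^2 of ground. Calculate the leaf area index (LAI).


Formula: LAI = total leaf area / ground area  (dimensionless)
LAI = 77.4 m^2 / 13.9 m^2
LAI = 5.57

5.57


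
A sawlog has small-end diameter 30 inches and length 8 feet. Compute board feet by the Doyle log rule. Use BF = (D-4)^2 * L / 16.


Doyle: BF = (D - 4)^2 * L / 16
Adjusted diameter = 30 - 4 = 26 in
(D-4)^2 = 26^2 = 676
BF = 676 * 8 / 16 = 338 BF

338


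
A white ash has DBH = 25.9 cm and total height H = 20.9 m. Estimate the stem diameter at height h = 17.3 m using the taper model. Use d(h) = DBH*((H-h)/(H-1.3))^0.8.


Taper: d(h) = DBH * ((H - h) / (H - 1.3))^0.8
Numerator = H - h = 20.9 - 17.3 = 3.6 m
Denominator = H - 1.3 = 20.9 - 1.3 = 19.6 m
Ratio = 3.6 / 19.6 = 0.18367
d = 25.9 * 0.18367^0.8 = 6.7 cm

6.7


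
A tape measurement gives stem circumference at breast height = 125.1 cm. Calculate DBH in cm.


Formula: DBH = C / pi
DBH = 125.1 / pi
pi = 3.14159...
DBH = 39.8 cm

39.8


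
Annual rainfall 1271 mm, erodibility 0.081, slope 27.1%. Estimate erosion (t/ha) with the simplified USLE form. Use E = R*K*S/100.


Formula: E = R * K * S / 100  (simplified USLE)
R * K = 1271 * 0.081 = 102.951
E = 102.951 * 27.1 / 100 = 27.9 t/ha

27.9


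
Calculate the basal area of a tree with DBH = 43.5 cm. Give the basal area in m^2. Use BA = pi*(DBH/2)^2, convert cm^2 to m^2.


Formula: BA = pi * (DBH/2)^2 / 10000  (cm^2 to m^2)
Radius = DBH/2 = 43.5/2 = 21.75 cm
BA = pi * 21.75^2 / 10000
   = 1486.1697 cm^2 / 10000
   = 0.1486 m^2

0.1486


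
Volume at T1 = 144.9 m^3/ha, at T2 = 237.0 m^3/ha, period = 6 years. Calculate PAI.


Formula: PAI = (V_T2 - V_T1) / (T2 - T1)
Volume increment = 237.0 - 144.9 = 92.1 m^3/ha
PAI = 92.1 / 6 = 15.35 m^3/ha/year

15.35


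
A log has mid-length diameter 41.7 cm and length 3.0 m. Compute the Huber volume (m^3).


Huber: V = Am * L,  Am = pi*(Dm/200)^2
Am = pi*(41.7/200)^2 = 0.136572 m^2
V = 0.136572*3.0 = 0.4097 m^3

0.4097


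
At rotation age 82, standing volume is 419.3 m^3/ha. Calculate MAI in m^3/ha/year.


Formula: MAI = Total Volume / Stand Age
MAI = 419.3 m^3/ha / 82 years
MAI = 5.11 m^3/ha/year

5.11


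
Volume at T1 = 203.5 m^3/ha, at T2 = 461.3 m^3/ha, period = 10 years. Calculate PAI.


Formula: PAI = (V_T2 - V_T1) / (T2 - T1)
Volume increment = 461.3 - 203.5 = 257.8 m^3/ha
PAI = 257.8 / 10 = 25.78 m^3/ha/year

25.78


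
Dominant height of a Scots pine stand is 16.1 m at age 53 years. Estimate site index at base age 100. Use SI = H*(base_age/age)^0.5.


Formula: SI = H_dom * (base_age / age)^0.5
Age ratio = 100 / 53 = 1.88679
sqrt(age_ratio) = 1.37361
SI = 16.1 * 1.37361 = 22.1 m

22.1


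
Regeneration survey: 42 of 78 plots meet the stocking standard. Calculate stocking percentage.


Formula: Stocking % = stocked plots / total plots * 100
Stocking = 42 / 78 * 100
Stocking = 0.5385 * 100 = 53.8%

53.8


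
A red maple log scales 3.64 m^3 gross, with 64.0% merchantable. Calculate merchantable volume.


Formula: MV = V_total * (merchantable_pct / 100)
Merchantable fraction = 64.0% / 100 = 0.64
MV = 3.64 m^3 * 0.64 = 2.33 m^3

2.33


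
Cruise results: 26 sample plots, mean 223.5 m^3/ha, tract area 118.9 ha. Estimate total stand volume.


Formula: Total Volume = Mean Volume per ha * Total Area
Total Volume = 223.5 m^3/ha * 118.9 ha
Total Volume = 26574 m^3

26574


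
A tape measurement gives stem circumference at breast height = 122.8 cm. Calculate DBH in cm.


Formula: DBH = C / pi
DBH = 122.8 / pi
pi = 3.14159...
DBH = 39.1 cm

39.1


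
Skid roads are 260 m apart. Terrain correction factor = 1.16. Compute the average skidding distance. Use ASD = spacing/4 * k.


Formula: ASD = (spacing / 4) * correction
Uncorrected distance = spacing / 4 = 260 / 4 = 65 m
ASD = 65 * 1.16 = 75 m

75


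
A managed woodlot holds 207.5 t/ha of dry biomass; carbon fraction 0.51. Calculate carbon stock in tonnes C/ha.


Formula: Carbon Stock = Biomass * Carbon Fraction
C = 207.5 t/ha * 0.51
C = 105.8 t C/ha

105.8


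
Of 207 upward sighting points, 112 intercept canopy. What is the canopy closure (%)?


Formula: Canopy closure = covered points / total points * 100
Closure = 112 / 207 * 100
Closure = 0.5411 * 100 = 54.1%

54.1


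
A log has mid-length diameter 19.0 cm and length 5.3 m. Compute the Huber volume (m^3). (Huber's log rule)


Huber: V = Am * L,  Am = pi*(Dm/200)^2
Am = pi*(19.0/200)^2 = 0.028353 m^2
V = 0.028353*5.3 = 0.1503 m^3

0.1503


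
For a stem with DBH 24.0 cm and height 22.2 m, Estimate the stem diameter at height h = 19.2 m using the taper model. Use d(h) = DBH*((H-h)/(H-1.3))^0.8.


Taper: d(h) = DBH * ((H - h) / (H - 1.3))^0.8
Numerator = H - h = 22.2 - 19.2 = 3.0 m
Denominator = H - 1.3 = 22.2 - 1.3 = 20.9 m
Ratio = 3.0 / 20.9 = 0.14354
d = 24.0 * 0.14354^0.8 = 5.1 cm

5.1


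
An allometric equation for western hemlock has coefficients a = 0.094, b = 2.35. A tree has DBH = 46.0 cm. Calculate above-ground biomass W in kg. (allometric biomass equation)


Formula: W = a * DBH^b  (allometric power law)
DBH^b = 46.0^2.35 = 8081.294
W = 0.094 * 8081.294 = 759.6 kg

759.6


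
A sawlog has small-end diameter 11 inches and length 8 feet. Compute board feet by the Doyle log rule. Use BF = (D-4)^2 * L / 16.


Doyle: BF = (D - 4)^2 * L / 16
Adjusted diameter = 11 - 4 = 7 in
(D-4)^2 = 7^2 = 49
BF = 49 * 8 / 16 = 25 BF

25


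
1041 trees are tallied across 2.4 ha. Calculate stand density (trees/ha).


Formula: Stand Density = N_trees / Area_ha
Density = 1041 trees / 2.4 ha
Density = 434 trees/ha

434


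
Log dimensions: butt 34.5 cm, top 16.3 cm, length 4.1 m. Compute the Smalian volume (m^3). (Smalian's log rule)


Smalian: V = (A1 + A2)/2 * L,  A = pi*(D/200)^2
A1 = pi*(34.5/200)^2 = 0.093482 m^2
A2 = pi*(16.3/200)^2 = 0.020867 m^2
V = (0.093482+0.020867)/2*4.1 = 0.2344 m^3

0.2344


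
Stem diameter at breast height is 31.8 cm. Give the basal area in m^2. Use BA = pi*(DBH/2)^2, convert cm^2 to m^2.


Formula: BA = pi * (DBH/2)^2 / 10000  (cm^2 to m^2)
Radius = DBH/2 = 31.8/2 = 15.9 cm
BA = pi * 15.9^2 / 10000
   = 794.226 cm^2 / 10000
   = 0.0794 m^2

0.0794


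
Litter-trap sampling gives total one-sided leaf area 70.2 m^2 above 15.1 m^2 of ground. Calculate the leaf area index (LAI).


Formula: LAI = total leaf area / ground area  (dimensionless)
LAI = 70.2 m^2 / 15.1 m^2
LAI = 4.65

4.65


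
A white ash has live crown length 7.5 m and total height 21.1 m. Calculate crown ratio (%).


Formula: Crown Ratio = (Crown Length / Total Height) * 100
CR = (7.5 m / 21.1 m) * 100
CR = 0.3555 * 100 = 35.5%

35.5


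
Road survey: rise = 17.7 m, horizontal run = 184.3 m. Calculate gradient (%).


Formula: Gradient = rise / run * 100
Gradient = 17.7 / 184.3 * 100 = 9.6%

9.6


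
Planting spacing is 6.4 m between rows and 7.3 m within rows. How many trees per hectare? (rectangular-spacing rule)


Formula: TPH = 10000 m^2/ha / (spacing_x * spacing_y)
Area per tree = 6.4 m * 7.3 m = 46.72 m^2
TPH = 10000 / 46.72 = 214 trees/ha

214


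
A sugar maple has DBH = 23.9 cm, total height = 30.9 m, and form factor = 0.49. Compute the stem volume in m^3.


Formula: V = pi * (DBH/200)^2 * H * ff
Radius = DBH/200 = 23.9/200 = 0.1195 m
Radius^2 = 0.1195^2 = 0.01428025 m^2
V = pi * 0.01428025 * 30.9 * 0.49
V = 0.679 m^3

0.679


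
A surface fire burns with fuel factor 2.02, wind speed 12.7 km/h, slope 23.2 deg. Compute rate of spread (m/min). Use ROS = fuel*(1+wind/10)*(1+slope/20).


Formula: ROS = fuel * (1 + wind/10) * (1 + slope/20)
Wind factor = 1 + 12.7/10 = 2.27
Slope factor = 1 + 23.2/20 = 2.16
ROS = 2.02 * 2.27 * 2.16 = 9.9 m/min

9.9


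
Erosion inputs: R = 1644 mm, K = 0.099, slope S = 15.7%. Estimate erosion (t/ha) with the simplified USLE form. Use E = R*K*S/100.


Formula: E = R * K * S / 100  (simplified USLE)
R * K = 1644 * 0.099 = 162.756
E = 162.756 * 15.7 / 100 = 25.55 t/ha

25.55


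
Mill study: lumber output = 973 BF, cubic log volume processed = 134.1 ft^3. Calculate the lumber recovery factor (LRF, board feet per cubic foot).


Formula: LRF = Lumber Output (BF) / Log Input (ft^3)
LRF = 973 BF / 134.1 ft^3
LRF = 7.26 BF/ft^3

7.26


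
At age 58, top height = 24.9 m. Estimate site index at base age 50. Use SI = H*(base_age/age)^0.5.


Formula: SI = H_dom * (base_age / age)^0.5
Age ratio = 50 / 58 = 0.86207
sqrt(age_ratio) = 0.92848
SI = 24.9 * 0.92848 = 23.1 m

23.1


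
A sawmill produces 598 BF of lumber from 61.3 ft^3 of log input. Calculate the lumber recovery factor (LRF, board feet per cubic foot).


Formula: LRF = Lumber Output (BF) / Log Input (ft^3)
LRF = 598 BF / 61.3 ft^3
LRF = 9.76 BF/ft^3

9.76


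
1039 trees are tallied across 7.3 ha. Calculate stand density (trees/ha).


Formula: Stand Density = N_trees / Area_ha
Density = 1039 trees / 7.3 ha
Density = 142 trees/ha

142


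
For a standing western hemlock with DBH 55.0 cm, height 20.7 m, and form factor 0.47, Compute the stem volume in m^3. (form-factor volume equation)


Formula: V = pi * (DBH/200)^2 * H * ff
Radius = DBH/200 = 55.0/200 = 0.275 m
Radius^2 = 0.275^2 = 0.075625 m^2
V = pi * 0.075625 * 20.7 * 0.47
V = 2.311 m^3

2.311


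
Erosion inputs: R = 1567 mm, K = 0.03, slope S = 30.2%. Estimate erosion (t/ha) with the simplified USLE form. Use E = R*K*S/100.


Formula: E = R * K * S / 100  (simplified USLE)
R * K = 1567 * 0.03 = 47.01
E = 47.01 * 30.2 / 100 = 14.2 t/ha

14.2


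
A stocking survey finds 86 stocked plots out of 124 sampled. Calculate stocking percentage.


Formula: Stocking % = stocked plots / total plots * 100
Stocking = 86 / 124 * 100
Stocking = 0.6935 * 100 = 69.4%

69.4


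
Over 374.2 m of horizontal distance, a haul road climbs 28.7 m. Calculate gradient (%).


Formula: Gradient = rise / run * 100
Gradient = 28.7 / 374.2 * 100 = 7.7%

7.7


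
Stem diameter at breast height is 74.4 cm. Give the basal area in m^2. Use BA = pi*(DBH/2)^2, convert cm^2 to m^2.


Formula: BA = pi * (DBH/2)^2 / 10000  (cm^2 to m^2)
Radius = DBH/2 = 74.4/2 = 37.2 cm
BA = pi * 37.2^2 / 10000
   = 4347.4616 cm^2 / 10000
   = 0.4347 m^2

0.4347


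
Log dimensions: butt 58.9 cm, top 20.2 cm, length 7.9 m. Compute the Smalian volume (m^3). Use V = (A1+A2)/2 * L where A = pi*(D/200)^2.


Smalian: V = (A1 + A2)/2 * L,  A = pi*(D/200)^2
A1 = pi*(58.9/200)^2 = 0.272471 m^2
A2 = pi*(20.2/200)^2 = 0.032047 m^2
V = (0.272471+0.032047)/2*7.9 = 1.2028 m^3

1.2028


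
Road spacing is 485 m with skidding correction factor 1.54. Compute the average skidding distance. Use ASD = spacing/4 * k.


Formula: ASD = (spacing / 4) * correction
Uncorrected distance = spacing / 4 = 485 / 4 = 121.25 m
ASD = 121.25 * 1.54 = 187 m

187


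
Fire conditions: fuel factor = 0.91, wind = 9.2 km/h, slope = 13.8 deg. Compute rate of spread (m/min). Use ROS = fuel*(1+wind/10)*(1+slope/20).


Formula: ROS = fuel * (1 + wind/10) * (1 + slope/20)
Wind factor = 1 + 9.2/10 = 1.92
Slope factor = 1 + 13.8/20 = 1.69
ROS = 0.91 * 1.92 * 1.69 = 2.95 m/min

2.95


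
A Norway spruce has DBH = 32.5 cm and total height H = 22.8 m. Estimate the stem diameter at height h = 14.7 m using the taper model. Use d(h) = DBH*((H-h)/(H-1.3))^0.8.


Taper: d(h) = DBH * ((H - h) / (H - 1.3))^0.8
Numerator = H - h = 22.8 - 14.7 = 8.1 m
Denominator = H - 1.3 = 22.8 - 1.3 = 21.5 m
Ratio = 8.1 / 21.5 = 0.37674
d = 32.5 * 0.37674^0.8 = 14.9 cm

14.9


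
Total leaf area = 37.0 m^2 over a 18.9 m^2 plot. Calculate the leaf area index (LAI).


Formula: LAI = total leaf area / ground area  (dimensionless)
LAI = 37.0 m^2 / 18.9 m^2
LAI = 1.96

1.96


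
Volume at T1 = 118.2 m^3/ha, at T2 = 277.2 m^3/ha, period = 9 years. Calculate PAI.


Formula: PAI = (V_T2 - V_T1) / (T2 - T1)
Volume increment = 277.2 - 118.2 = 159.0 m^3/ha
PAI = 159.0 / 9 = 17.67 m^3/ha/year

17.67


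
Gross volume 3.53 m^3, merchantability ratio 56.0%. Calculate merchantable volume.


Formula: MV = V_total * (merchantable_pct / 100)
Merchantable fraction = 56.0% / 100 = 0.56
MV = 3.53 m^3 * 0.56 = 1.977 m^3

1.977


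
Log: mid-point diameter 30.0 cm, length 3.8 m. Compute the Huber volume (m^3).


Huber: V = Am * L,  Am = pi*(Dm/200)^2
Am = pi*(30.0/200)^2 = 0.070686 m^2
V = 0.070686*3.8 = 0.2686 m^3

0.2686
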